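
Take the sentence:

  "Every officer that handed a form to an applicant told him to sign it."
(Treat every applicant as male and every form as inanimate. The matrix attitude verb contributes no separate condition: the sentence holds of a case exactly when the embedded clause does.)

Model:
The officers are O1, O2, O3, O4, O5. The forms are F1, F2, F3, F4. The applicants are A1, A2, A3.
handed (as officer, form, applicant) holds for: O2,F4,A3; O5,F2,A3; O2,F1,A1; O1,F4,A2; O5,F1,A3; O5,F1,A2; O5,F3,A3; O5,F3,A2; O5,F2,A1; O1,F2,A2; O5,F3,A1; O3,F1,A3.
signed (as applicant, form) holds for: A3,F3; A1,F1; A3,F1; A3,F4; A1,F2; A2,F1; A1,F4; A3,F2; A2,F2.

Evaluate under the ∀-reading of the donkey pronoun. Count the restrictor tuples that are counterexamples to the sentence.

"him" takes "an applicant" as antecedent and "it" takes "a form"; both are donkey pronouns co-varying with the restrictor.
Strong reading: for every (o,f,a) with handed(o,f,a), signed(a,f).
Restrictor triples: (O1,F2,A2)→signed(A2,F2) ✓  (O1,F4,A2)→signed(A2,F4) ✗  (O2,F1,A1)→signed(A1,F1) ✓  (O2,F4,A3)→signed(A3,F4) ✓  (O3,F1,A3)→signed(A3,F1) ✓  (O5,F1,A2)→signed(A2,F1) ✓  (O5,F1,A3)→signed(A3,F1) ✓  (O5,F2,A1)→signed(A1,F2) ✓  (O5,F2,A3)→signed(A3,F2) ✓  (O5,F3,A1)→signed(A1,F3) ✗  (O5,F3,A2)→signed(A2,F3) ✗  (O5,F3,A3)→signed(A3,F3) ✓
Counterexamples (restrictor triples failing the scope): 3.

3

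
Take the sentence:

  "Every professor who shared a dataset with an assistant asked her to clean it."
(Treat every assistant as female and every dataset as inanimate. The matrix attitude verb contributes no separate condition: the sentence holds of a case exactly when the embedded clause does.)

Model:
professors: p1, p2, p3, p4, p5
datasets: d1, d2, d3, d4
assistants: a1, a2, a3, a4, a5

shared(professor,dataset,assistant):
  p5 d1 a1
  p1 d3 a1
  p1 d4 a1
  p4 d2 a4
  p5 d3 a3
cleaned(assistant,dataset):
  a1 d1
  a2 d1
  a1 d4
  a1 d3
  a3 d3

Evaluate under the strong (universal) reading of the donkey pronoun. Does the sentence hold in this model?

False

"her" takes "an assistant" as antecedent and "it" takes "a dataset"; both are donkey pronouns co-varying with the restrictor.
Strong reading: for every (p,d,a) with shared(p,d,a), cleaned(a,d).
Restrictor triples: (p1,d3,a1)→cleaned(a1,d3) ✓  (p1,d4,a1)→cleaned(a1,d4) ✓  (p4,d2,a4)→cleaned(a4,d2) ✗  (p5,d1,a1)→cleaned(a1,d1) ✓  (p5,d3,a3)→cleaned(a3,d3) ✓
Counterexample: (p4,d2,a4) — cleaned(a4,d2) does not hold.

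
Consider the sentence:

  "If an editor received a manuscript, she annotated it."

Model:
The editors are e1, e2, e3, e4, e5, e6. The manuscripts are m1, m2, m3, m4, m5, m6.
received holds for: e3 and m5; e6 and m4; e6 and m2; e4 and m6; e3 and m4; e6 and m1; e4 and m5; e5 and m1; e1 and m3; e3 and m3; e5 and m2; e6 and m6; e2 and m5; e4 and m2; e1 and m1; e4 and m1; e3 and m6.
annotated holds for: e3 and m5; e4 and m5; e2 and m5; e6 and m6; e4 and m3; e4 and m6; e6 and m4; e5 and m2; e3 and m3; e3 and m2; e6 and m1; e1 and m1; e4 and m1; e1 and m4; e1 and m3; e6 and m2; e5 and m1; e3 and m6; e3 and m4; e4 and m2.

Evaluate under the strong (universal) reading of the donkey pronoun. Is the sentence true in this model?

True

"it" takes "a manuscript" as antecedent — a donkey pronoun bound across the clause boundary.
Strong reading: for every (e,m) with received(e,m), annotated(e,m).
Restrictor pairs: (e1,m1) ✓  (e1,m3) ✓  (e2,m5) ✓  (e3,m3) ✓  (e3,m4) ✓  (e3,m5) ✓  (e3,m6) ✓  (e4,m1) ✓  (e4,m2) ✓  (e4,m5) ✓  (e4,m6) ✓  (e5,m1) ✓  (e5,m2) ✓  (e6,m1) ✓  (e6,m2) ✓  (e6,m4) ✓  (e6,m6) ✓
Every restrictor pair satisfies the scope.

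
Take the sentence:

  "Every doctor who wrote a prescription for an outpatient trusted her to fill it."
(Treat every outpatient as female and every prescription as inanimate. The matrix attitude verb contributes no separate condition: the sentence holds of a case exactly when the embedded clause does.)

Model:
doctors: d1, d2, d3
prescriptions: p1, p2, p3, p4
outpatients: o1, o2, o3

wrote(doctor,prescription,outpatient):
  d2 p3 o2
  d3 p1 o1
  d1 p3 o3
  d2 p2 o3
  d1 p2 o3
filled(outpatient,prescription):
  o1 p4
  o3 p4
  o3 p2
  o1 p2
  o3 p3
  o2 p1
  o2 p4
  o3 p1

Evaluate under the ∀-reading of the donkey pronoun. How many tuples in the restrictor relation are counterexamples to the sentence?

2

"her" takes "an outpatient" as antecedent and "it" takes "a prescription"; both are donkey pronouns co-varying with the restrictor.
Strong reading: for every (d,p,o) with wrote(d,p,o), filled(o,p).
Restrictor triples: (d1,p2,o3)→filled(o3,p2) ✓  (d1,p3,o3)→filled(o3,p3) ✓  (d2,p2,o3)→filled(o3,p2) ✓  (d2,p3,o2)→filled(o2,p3) ✗  (d3,p1,o1)→filled(o1,p1) ✗
Counterexamples (restrictor triples failing the scope): 2.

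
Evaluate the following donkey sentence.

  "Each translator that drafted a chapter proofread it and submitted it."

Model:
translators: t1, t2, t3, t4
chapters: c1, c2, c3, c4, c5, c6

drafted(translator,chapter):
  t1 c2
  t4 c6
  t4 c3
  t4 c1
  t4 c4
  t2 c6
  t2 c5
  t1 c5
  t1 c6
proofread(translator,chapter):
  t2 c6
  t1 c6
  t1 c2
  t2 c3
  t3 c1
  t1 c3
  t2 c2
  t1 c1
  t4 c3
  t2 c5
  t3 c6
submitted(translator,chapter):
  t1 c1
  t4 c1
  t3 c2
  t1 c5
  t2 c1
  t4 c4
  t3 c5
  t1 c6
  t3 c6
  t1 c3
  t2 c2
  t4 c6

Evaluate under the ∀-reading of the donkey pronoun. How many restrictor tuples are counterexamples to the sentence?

8

"it" takes "a chapter" as antecedent — a donkey pronoun bound across the clause boundary.
Strong reading: for every (t,c) with drafted(t,c), proofread(t,c) ∧ submitted(t,c).
Restrictor pairs: (t1,c2) ✗  (t1,c5) ✗  (t1,c6) ✓  (t2,c5) ✗  (t2,c6) ✗  (t4,c1) ✗  (t4,c3) ✗  (t4,c4) ✗  (t4,c6) ✗
Counterexamples (restrictor pairs failing the scope): 8.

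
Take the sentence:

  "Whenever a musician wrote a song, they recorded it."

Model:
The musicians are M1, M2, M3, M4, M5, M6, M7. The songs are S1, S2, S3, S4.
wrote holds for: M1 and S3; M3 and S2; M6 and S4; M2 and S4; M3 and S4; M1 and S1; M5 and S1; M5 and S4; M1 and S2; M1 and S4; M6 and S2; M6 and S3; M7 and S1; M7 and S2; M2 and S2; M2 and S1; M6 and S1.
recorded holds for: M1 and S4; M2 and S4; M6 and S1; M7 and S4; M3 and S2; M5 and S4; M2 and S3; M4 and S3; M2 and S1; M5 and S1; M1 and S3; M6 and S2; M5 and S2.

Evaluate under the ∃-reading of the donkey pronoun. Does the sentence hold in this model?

"it" takes "a song" as antecedent — a donkey pronoun bound across the clause boundary.
Weak reading: every musician m with some wrote-song has at least one wrote-song s such that recorded(m,s).
Per musician: M1:✓  M2:✓  M3:✓  M5:✓  M6:✓  M7:✗
M7 has no witness among its wrote-songs.

False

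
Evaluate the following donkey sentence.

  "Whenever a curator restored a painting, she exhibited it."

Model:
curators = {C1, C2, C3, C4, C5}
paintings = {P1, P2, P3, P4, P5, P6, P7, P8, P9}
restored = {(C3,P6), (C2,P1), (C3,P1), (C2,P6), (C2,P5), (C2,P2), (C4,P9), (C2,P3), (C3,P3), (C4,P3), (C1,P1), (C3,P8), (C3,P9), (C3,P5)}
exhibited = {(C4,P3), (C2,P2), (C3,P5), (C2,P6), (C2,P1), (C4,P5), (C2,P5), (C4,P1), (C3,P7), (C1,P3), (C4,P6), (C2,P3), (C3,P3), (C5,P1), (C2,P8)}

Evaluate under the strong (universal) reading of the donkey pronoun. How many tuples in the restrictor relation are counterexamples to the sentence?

6

"it" takes "a painting" as antecedent — a donkey pronoun bound across the clause boundary.
Strong reading: for every (c,p) with restored(c,p), exhibited(c,p).
Restrictor pairs: (C1,P1) ✗  (C2,P1) ✓  (C2,P2) ✓  (C2,P3) ✓  (C2,P5) ✓  (C2,P6) ✓  (C3,P1) ✗  (C3,P3) ✓  (C3,P5) ✓  (C3,P6) ✗  (C3,P8) ✗  (C3,P9) ✗  (C4,P3) ✓  (C4,P9) ✗
Counterexamples (restrictor pairs failing the scope): 6.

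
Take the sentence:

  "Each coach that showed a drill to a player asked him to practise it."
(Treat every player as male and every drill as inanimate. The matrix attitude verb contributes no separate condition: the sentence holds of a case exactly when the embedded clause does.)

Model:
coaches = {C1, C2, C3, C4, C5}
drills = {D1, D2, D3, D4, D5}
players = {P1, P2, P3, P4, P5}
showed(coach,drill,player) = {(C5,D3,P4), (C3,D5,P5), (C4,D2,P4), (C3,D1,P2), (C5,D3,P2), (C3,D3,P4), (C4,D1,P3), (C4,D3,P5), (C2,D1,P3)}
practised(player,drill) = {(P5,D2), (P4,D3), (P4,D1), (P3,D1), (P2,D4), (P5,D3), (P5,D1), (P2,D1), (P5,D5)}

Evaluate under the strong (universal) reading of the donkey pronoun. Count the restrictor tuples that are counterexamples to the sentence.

"him" takes "a player" as antecedent and "it" takes "a drill"; both are donkey pronouns co-varying with the restrictor.
Strong reading: for every (c,d,p) with showed(c,d,p), practised(p,d).
Restrictor triples: (C2,D1,P3)→practised(P3,D1) ✓  (C3,D1,P2)→practised(P2,D1) ✓  (C3,D3,P4)→practised(P4,D3) ✓  (C3,D5,P5)→practised(P5,D5) ✓  (C4,D1,P3)→practised(P3,D1) ✓  (C4,D2,P4)→practised(P4,D2) ✗  (C4,D3,P5)→practised(P5,D3) ✓  (C5,D3,P2)→practised(P2,D3) ✗  (C5,D3,P4)→practised(P4,D3) ✓
Counterexamples (restrictor triples failing the scope): 2.

2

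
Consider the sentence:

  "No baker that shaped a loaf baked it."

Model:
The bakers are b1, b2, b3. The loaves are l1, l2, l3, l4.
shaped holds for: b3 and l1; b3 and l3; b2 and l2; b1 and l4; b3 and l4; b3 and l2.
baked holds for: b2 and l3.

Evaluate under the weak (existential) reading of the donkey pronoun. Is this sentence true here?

"it" takes "a loaf" as antecedent — a donkey pronoun bound across the clause boundary.
Truth condition: for no (b,l) with shaped(b,l) does baked(b,l) hold.
Restrictor pairs — does the scope hold? (b1,l4):fails  (b2,l2):fails  (b3,l1):fails  (b3,l2):fails  (b3,l3):fails  (b3,l4):fails
Scope holds for no restrictor pair, so the sentence is true.

True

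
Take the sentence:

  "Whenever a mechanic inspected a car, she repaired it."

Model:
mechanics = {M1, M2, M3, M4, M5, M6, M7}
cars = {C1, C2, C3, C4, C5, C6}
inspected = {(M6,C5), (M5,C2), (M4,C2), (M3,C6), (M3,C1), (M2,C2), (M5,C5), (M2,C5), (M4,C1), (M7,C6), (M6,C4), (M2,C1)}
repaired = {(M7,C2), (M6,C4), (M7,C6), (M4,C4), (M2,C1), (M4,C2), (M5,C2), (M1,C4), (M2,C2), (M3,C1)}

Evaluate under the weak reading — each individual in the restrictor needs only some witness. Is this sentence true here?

True

"it" takes "a car" as antecedent — a donkey pronoun bound across the clause boundary.
Weak reading: every mechanic m with some inspected-car has at least one inspected-car c such that repaired(m,c).
Per mechanic: M2:✓  M3:✓  M4:✓  M5:✓  M6:✓  M7:✓
Every mechanic in the restrictor has a witness.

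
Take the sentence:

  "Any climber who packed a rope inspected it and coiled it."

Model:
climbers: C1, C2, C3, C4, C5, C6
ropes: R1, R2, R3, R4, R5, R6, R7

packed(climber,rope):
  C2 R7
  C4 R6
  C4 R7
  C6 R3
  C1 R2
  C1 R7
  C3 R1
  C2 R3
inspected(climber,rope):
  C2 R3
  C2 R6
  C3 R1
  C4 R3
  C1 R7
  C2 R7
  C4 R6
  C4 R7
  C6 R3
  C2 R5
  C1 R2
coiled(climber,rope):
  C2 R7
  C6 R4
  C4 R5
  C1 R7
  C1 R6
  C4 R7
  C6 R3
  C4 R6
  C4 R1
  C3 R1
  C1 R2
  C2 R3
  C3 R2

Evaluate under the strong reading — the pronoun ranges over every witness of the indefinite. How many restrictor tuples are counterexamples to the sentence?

"it" takes "a rope" as antecedent — a donkey pronoun bound across the clause boundary.
Strong reading: for every (c,r) with packed(c,r), inspected(c,r) ∧ coiled(c,r).
Restrictor pairs: (C1,R2) ✓  (C1,R7) ✓  (C2,R3) ✓  (C2,R7) ✓  (C3,R1) ✓  (C4,R6) ✓  (C4,R7) ✓  (C6,R3) ✓
Counterexamples (restrictor pairs failing the scope): 0.

0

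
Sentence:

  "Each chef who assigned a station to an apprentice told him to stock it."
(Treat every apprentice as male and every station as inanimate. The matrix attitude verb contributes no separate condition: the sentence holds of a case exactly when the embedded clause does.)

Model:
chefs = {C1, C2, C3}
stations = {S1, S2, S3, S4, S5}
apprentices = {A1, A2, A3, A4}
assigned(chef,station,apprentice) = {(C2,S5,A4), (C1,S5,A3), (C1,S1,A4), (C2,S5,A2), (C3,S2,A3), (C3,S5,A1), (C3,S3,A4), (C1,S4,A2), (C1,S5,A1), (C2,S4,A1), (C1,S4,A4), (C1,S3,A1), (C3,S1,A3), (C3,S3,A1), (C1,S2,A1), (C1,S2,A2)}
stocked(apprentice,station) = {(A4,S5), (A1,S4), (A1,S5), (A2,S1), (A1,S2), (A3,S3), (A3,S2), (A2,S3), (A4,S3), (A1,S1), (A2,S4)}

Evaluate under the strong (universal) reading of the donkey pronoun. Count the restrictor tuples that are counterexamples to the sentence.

8

"him" takes "an apprentice" as antecedent and "it" takes "a station"; both are donkey pronouns co-varying with the restrictor.
Strong reading: for every (c,s,a) with assigned(c,s,a), stocked(a,s).
Restrictor triples: (C1,S1,A4)→stocked(A4,S1) ✗  (C1,S2,A1)→stocked(A1,S2) ✓  (C1,S2,A2)→stocked(A2,S2) ✗  (C1,S3,A1)→stocked(A1,S3) ✗  (C1,S4,A2)→stocked(A2,S4) ✓  (C1,S4,A4)→stocked(A4,S4) ✗  (C1,S5,A1)→stocked(A1,S5) ✓  (C1,S5,A3)→stocked(A3,S5) ✗  (C2,S4,A1)→stocked(A1,S4) ✓  (C2,S5,A2)→stocked(A2,S5) ✗  (C2,S5,A4)→stocked(A4,S5) ✓  (C3,S1,A3)→stocked(A3,S1) ✗  (C3,S2,A3)→stocked(A3,S2) ✓  (C3,S3,A1)→stocked(A1,S3) ✗  (C3,S3,A4)→stocked(A4,S3) ✓  (C3,S5,A1)→stocked(A1,S5) ✓
Counterexamples (restrictor triples failing the scope): 8.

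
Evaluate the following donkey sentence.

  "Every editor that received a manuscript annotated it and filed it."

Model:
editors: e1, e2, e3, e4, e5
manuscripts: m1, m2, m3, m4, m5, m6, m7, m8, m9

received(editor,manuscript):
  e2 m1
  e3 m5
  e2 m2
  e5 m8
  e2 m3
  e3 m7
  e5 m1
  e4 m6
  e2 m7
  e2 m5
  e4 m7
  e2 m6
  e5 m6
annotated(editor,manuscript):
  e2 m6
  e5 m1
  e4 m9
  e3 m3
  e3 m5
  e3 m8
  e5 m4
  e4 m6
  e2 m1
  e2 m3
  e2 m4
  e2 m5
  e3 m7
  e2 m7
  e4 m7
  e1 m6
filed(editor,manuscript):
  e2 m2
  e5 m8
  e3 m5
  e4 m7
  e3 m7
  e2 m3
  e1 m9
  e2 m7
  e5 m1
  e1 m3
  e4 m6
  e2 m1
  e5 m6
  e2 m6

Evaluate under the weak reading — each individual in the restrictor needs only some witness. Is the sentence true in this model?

True

"it" takes "a manuscript" as antecedent — a donkey pronoun bound across the clause boundary.
Weak reading: every editor e with some received-manuscript has at least one received-manuscript m such that annotated(e,m) ∧ filed(e,m).
Per editor: e2:✓  e3:✓  e4:✓  e5:✓
Every editor in the restrictor has a witness.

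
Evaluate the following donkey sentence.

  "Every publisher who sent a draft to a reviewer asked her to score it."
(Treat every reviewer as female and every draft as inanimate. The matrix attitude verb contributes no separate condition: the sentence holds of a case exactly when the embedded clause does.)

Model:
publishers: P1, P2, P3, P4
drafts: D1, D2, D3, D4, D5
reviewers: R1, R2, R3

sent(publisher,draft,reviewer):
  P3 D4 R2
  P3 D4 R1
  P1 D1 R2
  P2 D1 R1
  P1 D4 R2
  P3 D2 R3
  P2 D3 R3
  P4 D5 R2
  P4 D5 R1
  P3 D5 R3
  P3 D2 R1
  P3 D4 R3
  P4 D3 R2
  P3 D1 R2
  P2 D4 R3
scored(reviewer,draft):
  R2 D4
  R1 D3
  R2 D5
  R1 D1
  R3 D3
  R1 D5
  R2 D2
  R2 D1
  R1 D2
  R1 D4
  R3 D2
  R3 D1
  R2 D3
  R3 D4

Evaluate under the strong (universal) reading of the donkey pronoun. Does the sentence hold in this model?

False

"her" takes "a reviewer" as antecedent and "it" takes "a draft"; both are donkey pronouns co-varying with the restrictor.
Strong reading: for every (p,d,r) with sent(p,d,r), scored(r,d).
Restrictor triples: (P1,D1,R2)→scored(R2,D1) ✓  (P1,D4,R2)→scored(R2,D4) ✓  (P2,D1,R1)→scored(R1,D1) ✓  (P2,D3,R3)→scored(R3,D3) ✓  (P2,D4,R3)→scored(R3,D4) ✓  (P3,D1,R2)→scored(R2,D1) ✓  (P3,D2,R1)→scored(R1,D2) ✓  (P3,D2,R3)→scored(R3,D2) ✓  (P3,D4,R1)→scored(R1,D4) ✓  (P3,D4,R2)→scored(R2,D4) ✓  (P3,D4,R3)→scored(R3,D4) ✓  (P3,D5,R3)→scored(R3,D5) ✗  (P4,D3,R2)→scored(R2,D3) ✓  (P4,D5,R1)→scored(R1,D5) ✓  (P4,D5,R2)→scored(R2,D5) ✓
Counterexample: (P3,D5,R3) — scored(R3,D5) does not hold.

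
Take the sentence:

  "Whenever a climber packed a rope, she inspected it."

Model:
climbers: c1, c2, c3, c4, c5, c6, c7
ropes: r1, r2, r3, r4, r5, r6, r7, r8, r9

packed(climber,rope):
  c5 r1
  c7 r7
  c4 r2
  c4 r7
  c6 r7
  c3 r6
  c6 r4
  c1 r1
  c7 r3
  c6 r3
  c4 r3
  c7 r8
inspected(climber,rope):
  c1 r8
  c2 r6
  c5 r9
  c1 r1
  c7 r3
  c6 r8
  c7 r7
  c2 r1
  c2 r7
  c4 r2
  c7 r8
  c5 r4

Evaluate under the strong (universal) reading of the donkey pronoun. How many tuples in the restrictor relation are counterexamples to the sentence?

7

"it" takes "a rope" as antecedent — a donkey pronoun bound across the clause boundary.
Strong reading: for every (c,r) with packed(c,r), inspected(c,r).
Restrictor pairs: (c1,r1) ✓  (c3,r6) ✗  (c4,r2) ✓  (c4,r3) ✗  (c4,r7) ✗  (c5,r1) ✗  (c6,r3) ✗  (c6,r4) ✗  (c6,r7) ✗  (c7,r3) ✓  (c7,r7) ✓  (c7,r8) ✓
Counterexamples (restrictor pairs failing the scope): 7.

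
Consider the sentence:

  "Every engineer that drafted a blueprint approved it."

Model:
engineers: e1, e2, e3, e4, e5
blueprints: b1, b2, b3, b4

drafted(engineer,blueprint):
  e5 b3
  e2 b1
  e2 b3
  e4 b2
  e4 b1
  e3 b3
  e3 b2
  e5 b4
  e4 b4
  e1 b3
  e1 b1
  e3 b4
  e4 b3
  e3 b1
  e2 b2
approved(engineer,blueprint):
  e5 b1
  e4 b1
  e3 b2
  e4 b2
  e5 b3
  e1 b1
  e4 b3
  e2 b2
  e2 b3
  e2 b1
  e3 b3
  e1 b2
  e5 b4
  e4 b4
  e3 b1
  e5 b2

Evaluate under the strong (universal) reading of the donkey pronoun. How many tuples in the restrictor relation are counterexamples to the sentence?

"it" takes "a blueprint" as antecedent — a donkey pronoun bound across the clause boundary.
Strong reading: for every (e,b) with drafted(e,b), approved(e,b).
Restrictor pairs: (e1,b1) ✓  (e1,b3) ✗  (e2,b1) ✓  (e2,b2) ✓  (e2,b3) ✓  (e3,b1) ✓  (e3,b2) ✓  (e3,b3) ✓  (e3,b4) ✗  (e4,b1) ✓  (e4,b2) ✓  (e4,b3) ✓  (e4,b4) ✓  (e5,b3) ✓  (e5,b4) ✓
Counterexamples (restrictor pairs failing the scope): 2.

2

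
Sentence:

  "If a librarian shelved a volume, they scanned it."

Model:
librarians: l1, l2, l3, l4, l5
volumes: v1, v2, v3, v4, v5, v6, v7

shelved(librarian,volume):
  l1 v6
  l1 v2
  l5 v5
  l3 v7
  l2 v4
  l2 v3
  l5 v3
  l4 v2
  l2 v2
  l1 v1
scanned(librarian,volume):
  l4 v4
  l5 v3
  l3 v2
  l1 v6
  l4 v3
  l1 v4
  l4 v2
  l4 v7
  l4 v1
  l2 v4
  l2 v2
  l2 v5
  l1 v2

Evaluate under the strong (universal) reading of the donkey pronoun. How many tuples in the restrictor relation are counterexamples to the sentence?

4

"it" takes "a volume" as antecedent — a donkey pronoun bound across the clause boundary.
Strong reading: for every (l,v) with shelved(l,v), scanned(l,v).
Restrictor pairs: (l1,v1) ✗  (l1,v2) ✓  (l1,v6) ✓  (l2,v2) ✓  (l2,v3) ✗  (l2,v4) ✓  (l3,v7) ✗  (l4,v2) ✓  (l5,v3) ✓  (l5,v5) ✗
Counterexamples (restrictor pairs failing the scope): 4.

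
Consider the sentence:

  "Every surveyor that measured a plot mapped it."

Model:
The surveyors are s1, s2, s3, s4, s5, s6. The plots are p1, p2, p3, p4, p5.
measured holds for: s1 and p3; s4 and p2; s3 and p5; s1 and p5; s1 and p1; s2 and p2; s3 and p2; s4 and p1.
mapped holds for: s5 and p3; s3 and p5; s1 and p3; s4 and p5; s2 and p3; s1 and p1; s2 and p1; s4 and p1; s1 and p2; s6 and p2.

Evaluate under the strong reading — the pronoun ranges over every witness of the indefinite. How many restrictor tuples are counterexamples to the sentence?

"it" takes "a plot" as antecedent — a donkey pronoun bound across the clause boundary.
Strong reading: for every (s,p) with measured(s,p), mapped(s,p).
Restrictor pairs: (s1,p1) ✓  (s1,p3) ✓  (s1,p5) ✗  (s2,p2) ✗  (s3,p2) ✗  (s3,p5) ✓  (s4,p1) ✓  (s4,p2) ✗
Counterexamples (restrictor pairs failing the scope): 4.

4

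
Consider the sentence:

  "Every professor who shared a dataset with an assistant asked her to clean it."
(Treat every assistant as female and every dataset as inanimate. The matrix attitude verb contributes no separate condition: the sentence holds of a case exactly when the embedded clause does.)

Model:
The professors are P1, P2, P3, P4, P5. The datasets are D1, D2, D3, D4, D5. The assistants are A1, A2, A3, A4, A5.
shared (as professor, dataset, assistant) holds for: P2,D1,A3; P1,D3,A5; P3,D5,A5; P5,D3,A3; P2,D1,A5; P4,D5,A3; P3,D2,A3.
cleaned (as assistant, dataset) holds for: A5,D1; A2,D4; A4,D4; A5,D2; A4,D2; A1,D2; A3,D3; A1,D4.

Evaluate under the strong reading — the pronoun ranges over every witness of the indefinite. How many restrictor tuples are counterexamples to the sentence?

"her" takes "an assistant" as antecedent and "it" takes "a dataset"; both are donkey pronouns co-varying with the restrictor.
Strong reading: for every (p,d,a) with shared(p,d,a), cleaned(a,d).
Restrictor triples: (P1,D3,A5)→cleaned(A5,D3) ✗  (P2,D1,A3)→cleaned(A3,D1) ✗  (P2,D1,A5)→cleaned(A5,D1) ✓  (P3,D2,A3)→cleaned(A3,D2) ✗  (P3,D5,A5)→cleaned(A5,D5) ✗  (P4,D5,A3)→cleaned(A3,D5) ✗  (P5,D3,A3)→cleaned(A3,D3) ✓
Counterexamples (restrictor triples failing the scope): 5.

5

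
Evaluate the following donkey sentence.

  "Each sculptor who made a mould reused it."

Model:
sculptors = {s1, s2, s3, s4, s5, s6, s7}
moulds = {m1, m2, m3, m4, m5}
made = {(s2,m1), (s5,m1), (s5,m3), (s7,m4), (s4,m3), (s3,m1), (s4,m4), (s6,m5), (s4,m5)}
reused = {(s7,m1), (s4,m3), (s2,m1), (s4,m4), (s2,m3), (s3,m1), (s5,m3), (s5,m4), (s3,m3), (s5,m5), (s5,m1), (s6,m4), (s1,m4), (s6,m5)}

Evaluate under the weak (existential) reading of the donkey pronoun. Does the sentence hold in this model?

"it" takes "a mould" as antecedent — a donkey pronoun bound across the clause boundary.
Weak reading: every sculptor s with some made-mould has at least one made-mould m such that reused(s,m).
Per sculptor: s2:✓  s3:✓  s4:✓  s5:✓  s6:✓  s7:✗
s7 has no witness among its made-moulds.

False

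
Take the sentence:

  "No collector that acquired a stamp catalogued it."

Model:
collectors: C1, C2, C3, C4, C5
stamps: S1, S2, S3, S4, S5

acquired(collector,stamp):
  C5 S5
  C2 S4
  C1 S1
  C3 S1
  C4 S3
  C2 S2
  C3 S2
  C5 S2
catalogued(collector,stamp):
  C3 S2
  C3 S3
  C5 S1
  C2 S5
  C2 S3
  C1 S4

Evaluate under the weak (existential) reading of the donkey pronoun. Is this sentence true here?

"it" takes "a stamp" as antecedent — a donkey pronoun bound across the clause boundary.
Truth condition: for no (c,s) with acquired(c,s) does catalogued(c,s) hold.
Restrictor pairs — does the scope hold? (C1,S1):fails  (C2,S2):fails  (C2,S4):fails  (C3,S1):fails  (C3,S2):holds  (C4,S3):fails  (C5,S2):fails  (C5,S5):fails
Scope holds for 1 pair(s), so the sentence is false.

False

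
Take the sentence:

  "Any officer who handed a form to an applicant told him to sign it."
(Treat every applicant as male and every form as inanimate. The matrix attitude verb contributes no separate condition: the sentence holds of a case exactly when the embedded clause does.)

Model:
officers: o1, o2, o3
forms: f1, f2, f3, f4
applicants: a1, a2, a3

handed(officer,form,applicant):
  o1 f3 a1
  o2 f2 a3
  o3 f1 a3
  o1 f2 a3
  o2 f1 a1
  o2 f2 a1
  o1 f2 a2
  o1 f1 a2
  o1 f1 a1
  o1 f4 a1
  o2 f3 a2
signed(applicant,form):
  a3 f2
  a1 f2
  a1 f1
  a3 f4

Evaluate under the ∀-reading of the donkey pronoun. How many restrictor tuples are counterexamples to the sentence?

6

"him" takes "an applicant" as antecedent and "it" takes "a form"; both are donkey pronouns co-varying with the restrictor.
Strong reading: for every (o,f,a) with handed(o,f,a), signed(a,f).
Restrictor triples: (o1,f1,a1)→signed(a1,f1) ✓  (o1,f1,a2)→signed(a2,f1) ✗  (o1,f2,a2)→signed(a2,f2) ✗  (o1,f2,a3)→signed(a3,f2) ✓  (o1,f3,a1)→signed(a1,f3) ✗  (o1,f4,a1)→signed(a1,f4) ✗  (o2,f1,a1)→signed(a1,f1) ✓  (o2,f2,a1)→signed(a1,f2) ✓  (o2,f2,a3)→signed(a3,f2) ✓  (o2,f3,a2)→signed(a2,f3) ✗  (o3,f1,a3)→signed(a3,f1) ✗
Counterexamples (restrictor triples failing the scope): 6.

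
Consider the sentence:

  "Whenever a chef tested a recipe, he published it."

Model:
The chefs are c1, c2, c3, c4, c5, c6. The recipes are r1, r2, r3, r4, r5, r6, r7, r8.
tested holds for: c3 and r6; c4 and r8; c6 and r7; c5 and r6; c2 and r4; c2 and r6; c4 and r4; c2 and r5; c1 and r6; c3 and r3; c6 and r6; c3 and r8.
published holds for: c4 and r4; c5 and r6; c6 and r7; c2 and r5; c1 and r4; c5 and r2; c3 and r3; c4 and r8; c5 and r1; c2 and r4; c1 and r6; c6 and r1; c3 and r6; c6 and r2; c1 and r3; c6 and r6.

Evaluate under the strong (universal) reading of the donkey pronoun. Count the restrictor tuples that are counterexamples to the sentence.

"it" takes "a recipe" as antecedent — a donkey pronoun bound across the clause boundary.
Strong reading: for every (c,r) with tested(c,r), published(c,r).
Restrictor pairs: (c1,r6) ✓  (c2,r4) ✓  (c2,r5) ✓  (c2,r6) ✗  (c3,r3) ✓  (c3,r6) ✓  (c3,r8) ✗  (c4,r4) ✓  (c4,r8) ✓  (c5,r6) ✓  (c6,r6) ✓  (c6,r7) ✓
Counterexamples (restrictor pairs failing the scope): 2.

2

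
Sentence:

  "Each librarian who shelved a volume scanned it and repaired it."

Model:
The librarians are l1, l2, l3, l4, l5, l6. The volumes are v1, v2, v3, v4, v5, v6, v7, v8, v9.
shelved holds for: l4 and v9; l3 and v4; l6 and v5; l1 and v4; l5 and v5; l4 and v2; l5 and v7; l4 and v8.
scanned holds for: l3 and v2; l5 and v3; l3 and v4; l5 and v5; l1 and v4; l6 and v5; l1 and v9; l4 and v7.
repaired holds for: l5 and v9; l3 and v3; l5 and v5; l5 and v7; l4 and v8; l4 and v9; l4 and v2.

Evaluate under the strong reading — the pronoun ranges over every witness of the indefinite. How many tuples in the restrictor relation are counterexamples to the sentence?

7

"it" takes "a volume" as antecedent — a donkey pronoun bound across the clause boundary.
Strong reading: for every (l,v) with shelved(l,v), scanned(l,v) ∧ repaired(l,v).
Restrictor pairs: (l1,v4) ✗  (l3,v4) ✗  (l4,v2) ✗  (l4,v8) ✗  (l4,v9) ✗  (l5,v5) ✓  (l5,v7) ✗  (l6,v5) ✗
Counterexamples (restrictor pairs failing the scope): 7.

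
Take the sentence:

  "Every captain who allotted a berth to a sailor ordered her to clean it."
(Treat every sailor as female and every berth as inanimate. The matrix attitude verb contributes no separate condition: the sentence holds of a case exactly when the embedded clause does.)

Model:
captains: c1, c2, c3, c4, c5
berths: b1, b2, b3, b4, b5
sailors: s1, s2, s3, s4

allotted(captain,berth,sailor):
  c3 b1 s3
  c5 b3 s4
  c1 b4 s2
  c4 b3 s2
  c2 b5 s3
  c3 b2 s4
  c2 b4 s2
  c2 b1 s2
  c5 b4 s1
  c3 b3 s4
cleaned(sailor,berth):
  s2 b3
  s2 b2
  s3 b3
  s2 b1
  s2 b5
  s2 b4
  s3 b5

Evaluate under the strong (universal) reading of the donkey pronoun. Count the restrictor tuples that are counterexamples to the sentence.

5

"her" takes "a sailor" as antecedent and "it" takes "a berth"; both are donkey pronouns co-varying with the restrictor.
Strong reading: for every (c,b,s) with allotted(c,b,s), cleaned(s,b).
Restrictor triples: (c1,b4,s2)→cleaned(s2,b4) ✓  (c2,b1,s2)→cleaned(s2,b1) ✓  (c2,b4,s2)→cleaned(s2,b4) ✓  (c2,b5,s3)→cleaned(s3,b5) ✓  (c3,b1,s3)→cleaned(s3,b1) ✗  (c3,b2,s4)→cleaned(s4,b2) ✗  (c3,b3,s4)→cleaned(s4,b3) ✗  (c4,b3,s2)→cleaned(s2,b3) ✓  (c5,b3,s4)→cleaned(s4,b3) ✗  (c5,b4,s1)→cleaned(s1,b4) ✗
Counterexamples (restrictor triples failing the scope): 5.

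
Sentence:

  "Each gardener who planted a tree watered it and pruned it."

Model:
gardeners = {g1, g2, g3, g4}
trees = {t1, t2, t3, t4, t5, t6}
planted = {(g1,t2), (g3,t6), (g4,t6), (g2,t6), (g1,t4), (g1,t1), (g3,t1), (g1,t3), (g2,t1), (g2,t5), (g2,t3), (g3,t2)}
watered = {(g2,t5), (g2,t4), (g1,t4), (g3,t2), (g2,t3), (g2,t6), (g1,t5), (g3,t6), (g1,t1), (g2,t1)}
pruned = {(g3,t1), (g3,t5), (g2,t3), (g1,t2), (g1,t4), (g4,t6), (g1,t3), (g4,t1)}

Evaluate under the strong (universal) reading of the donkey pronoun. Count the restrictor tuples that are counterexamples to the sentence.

10

"it" takes "a tree" as antecedent — a donkey pronoun bound across the clause boundary.
Strong reading: for every (g,t) with planted(g,t), watered(g,t) ∧ pruned(g,t).
Restrictor pairs: (g1,t1) ✗  (g1,t2) ✗  (g1,t3) ✗  (g1,t4) ✓  (g2,t1) ✗  (g2,t3) ✓  (g2,t5) ✗  (g2,t6) ✗  (g3,t1) ✗  (g3,t2) ✗  (g3,t6) ✗  (g4,t6) ✗
Counterexamples (restrictor pairs failing the scope): 10.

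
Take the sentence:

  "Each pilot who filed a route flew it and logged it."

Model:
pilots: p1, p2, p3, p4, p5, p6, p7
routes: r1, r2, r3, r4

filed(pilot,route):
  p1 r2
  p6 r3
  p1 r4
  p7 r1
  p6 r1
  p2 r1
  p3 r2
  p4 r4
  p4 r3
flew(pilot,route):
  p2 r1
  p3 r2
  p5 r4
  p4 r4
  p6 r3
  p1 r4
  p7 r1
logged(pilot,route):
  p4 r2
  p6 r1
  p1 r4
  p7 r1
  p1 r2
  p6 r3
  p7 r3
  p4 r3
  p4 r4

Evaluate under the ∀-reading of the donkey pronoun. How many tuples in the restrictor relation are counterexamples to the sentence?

"it" takes "a route" as antecedent — a donkey pronoun bound across the clause boundary.
Strong reading: for every (p,r) with filed(p,r), flew(p,r) ∧ logged(p,r).
Restrictor pairs: (p1,r2) ✗  (p1,r4) ✓  (p2,r1) ✗  (p3,r2) ✗  (p4,r3) ✗  (p4,r4) ✓  (p6,r1) ✗  (p6,r3) ✓  (p7,r1) ✓
Counterexamples (restrictor pairs failing the scope): 5.

5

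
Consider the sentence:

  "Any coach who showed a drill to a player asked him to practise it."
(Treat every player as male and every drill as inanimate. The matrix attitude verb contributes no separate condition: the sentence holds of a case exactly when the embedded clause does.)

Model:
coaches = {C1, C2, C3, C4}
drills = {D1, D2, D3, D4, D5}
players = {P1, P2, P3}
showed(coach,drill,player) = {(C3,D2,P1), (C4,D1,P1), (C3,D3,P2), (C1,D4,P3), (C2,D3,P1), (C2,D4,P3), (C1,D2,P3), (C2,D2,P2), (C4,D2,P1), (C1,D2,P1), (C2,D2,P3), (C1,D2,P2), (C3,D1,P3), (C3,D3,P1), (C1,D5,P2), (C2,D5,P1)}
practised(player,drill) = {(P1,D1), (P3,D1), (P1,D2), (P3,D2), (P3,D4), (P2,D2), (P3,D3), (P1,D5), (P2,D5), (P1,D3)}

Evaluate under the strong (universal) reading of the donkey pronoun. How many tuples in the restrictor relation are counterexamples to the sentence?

1

"him" takes "a player" as antecedent and "it" takes "a drill"; both are donkey pronouns co-varying with the restrictor.
Strong reading: for every (c,d,p) with showed(c,d,p), practised(p,d).
Restrictor triples: (C1,D2,P1)→practised(P1,D2) ✓  (C1,D2,P2)→practised(P2,D2) ✓  (C1,D2,P3)→practised(P3,D2) ✓  (C1,D4,P3)→practised(P3,D4) ✓  (C1,D5,P2)→practised(P2,D5) ✓  (C2,D2,P2)→practised(P2,D2) ✓  (C2,D2,P3)→practised(P3,D2) ✓  (C2,D3,P1)→practised(P1,D3) ✓  (C2,D4,P3)→practised(P3,D4) ✓  (C2,D5,P1)→practised(P1,D5) ✓  (C3,D1,P3)→practised(P3,D1) ✓  (C3,D2,P1)→practised(P1,D2) ✓  (C3,D3,P1)→practised(P1,D3) ✓  (C3,D3,P2)→practised(P2,D3) ✗  (C4,D1,P1)→practised(P1,D1) ✓  (C4,D2,P1)→practised(P1,D2) ✓
Counterexamples (restrictor triples failing the scope): 1.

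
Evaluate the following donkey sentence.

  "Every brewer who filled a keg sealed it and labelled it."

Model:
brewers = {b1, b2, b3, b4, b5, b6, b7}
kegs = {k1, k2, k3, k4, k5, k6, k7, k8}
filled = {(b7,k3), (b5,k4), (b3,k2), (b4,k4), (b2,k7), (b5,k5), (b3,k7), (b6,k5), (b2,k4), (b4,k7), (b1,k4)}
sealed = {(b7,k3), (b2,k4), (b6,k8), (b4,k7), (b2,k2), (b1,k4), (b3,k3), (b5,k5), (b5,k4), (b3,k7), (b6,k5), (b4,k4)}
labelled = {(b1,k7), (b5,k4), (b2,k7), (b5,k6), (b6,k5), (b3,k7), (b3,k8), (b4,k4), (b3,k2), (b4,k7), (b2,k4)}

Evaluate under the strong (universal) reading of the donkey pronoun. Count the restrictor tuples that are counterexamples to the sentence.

"it" takes "a keg" as antecedent — a donkey pronoun bound across the clause boundary.
Strong reading: for every (b,k) with filled(b,k), sealed(b,k) ∧ labelled(b,k).
Restrictor pairs: (b1,k4) ✗  (b2,k4) ✓  (b2,k7) ✗  (b3,k2) ✗  (b3,k7) ✓  (b4,k4) ✓  (b4,k7) ✓  (b5,k4) ✓  (b5,k5) ✗  (b6,k5) ✓  (b7,k3) ✗
Counterexamples (restrictor pairs failing the scope): 5.

5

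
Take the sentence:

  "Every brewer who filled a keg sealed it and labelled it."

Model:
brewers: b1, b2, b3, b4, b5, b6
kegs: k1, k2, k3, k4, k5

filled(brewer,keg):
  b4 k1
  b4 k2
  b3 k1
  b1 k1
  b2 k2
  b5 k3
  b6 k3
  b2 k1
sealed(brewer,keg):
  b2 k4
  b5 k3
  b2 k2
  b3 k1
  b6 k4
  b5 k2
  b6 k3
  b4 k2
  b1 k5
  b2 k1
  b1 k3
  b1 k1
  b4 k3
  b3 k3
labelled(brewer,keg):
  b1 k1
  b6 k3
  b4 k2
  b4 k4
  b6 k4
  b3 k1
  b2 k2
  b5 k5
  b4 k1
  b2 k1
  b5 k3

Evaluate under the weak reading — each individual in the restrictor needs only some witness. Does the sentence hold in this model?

True

"it" takes "a keg" as antecedent — a donkey pronoun bound across the clause boundary.
Weak reading: every brewer b with some filled-keg has at least one filled-keg k such that sealed(b,k) ∧ labelled(b,k).
Per brewer: b1:✓  b2:✓  b3:✓  b4:✓  b5:✓  b6:✓
Every brewer in the restrictor has a witness.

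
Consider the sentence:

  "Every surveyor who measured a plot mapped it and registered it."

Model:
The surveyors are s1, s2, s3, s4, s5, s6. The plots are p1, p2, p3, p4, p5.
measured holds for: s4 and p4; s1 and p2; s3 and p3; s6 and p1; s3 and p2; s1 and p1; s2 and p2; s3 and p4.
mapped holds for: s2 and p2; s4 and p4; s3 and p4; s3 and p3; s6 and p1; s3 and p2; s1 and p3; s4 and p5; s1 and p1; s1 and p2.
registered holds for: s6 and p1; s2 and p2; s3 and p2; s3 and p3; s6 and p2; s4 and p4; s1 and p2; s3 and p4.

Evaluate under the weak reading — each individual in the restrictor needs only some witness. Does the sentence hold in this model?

True

"it" takes "a plot" as antecedent — a donkey pronoun bound across the clause boundary.
Weak reading: every surveyor s with some measured-plot has at least one measured-plot p such that mapped(s,p) ∧ registered(s,p).
Per surveyor: s1:✓  s2:✓  s3:✓  s4:✓  s6:✓
Every surveyor in the restrictor has a witness.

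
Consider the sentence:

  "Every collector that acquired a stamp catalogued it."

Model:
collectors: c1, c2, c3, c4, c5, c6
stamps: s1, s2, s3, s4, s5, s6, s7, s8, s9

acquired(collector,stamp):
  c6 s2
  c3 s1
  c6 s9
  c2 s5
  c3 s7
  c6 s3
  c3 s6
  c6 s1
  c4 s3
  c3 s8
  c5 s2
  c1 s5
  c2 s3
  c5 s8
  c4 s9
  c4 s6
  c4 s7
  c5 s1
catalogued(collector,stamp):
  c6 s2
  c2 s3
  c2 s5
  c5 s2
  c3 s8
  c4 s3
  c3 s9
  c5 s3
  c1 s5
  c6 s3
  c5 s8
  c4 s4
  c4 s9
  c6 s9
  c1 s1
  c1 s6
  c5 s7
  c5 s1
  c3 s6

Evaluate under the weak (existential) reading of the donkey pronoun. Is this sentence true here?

True

"it" takes "a stamp" as antecedent — a donkey pronoun bound across the clause boundary.
Weak reading: every collector c with some acquired-stamp has at least one acquired-stamp s such that catalogued(c,s).
Per collector: c1:✓  c2:✓  c3:✓  c4:✓  c5:✓  c6:✓
Every collector in the restrictor has a witness.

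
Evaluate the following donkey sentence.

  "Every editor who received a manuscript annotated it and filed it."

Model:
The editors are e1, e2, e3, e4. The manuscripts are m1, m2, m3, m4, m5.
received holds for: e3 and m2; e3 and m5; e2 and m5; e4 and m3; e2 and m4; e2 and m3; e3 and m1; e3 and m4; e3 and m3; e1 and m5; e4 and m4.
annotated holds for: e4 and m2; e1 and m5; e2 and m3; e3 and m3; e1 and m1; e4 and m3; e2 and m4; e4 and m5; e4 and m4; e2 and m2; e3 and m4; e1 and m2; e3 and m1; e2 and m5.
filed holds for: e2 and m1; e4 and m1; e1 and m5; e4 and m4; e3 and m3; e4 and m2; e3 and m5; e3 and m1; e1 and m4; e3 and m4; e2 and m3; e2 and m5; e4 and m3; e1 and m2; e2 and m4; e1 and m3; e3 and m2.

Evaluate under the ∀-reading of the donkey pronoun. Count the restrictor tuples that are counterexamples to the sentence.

2

"it" takes "a manuscript" as antecedent — a donkey pronoun bound across the clause boundary.
Strong reading: for every (e,m) with received(e,m), annotated(e,m) ∧ filed(e,m).
Restrictor pairs: (e1,m5) ✓  (e2,m3) ✓  (e2,m4) ✓  (e2,m5) ✓  (e3,m1) ✓  (e3,m2) ✗  (e3,m3) ✓  (e3,m4) ✓  (e3,m5) ✗  (e4,m3) ✓  (e4,m4) ✓
Counterexamples (restrictor pairs failing the scope): 2.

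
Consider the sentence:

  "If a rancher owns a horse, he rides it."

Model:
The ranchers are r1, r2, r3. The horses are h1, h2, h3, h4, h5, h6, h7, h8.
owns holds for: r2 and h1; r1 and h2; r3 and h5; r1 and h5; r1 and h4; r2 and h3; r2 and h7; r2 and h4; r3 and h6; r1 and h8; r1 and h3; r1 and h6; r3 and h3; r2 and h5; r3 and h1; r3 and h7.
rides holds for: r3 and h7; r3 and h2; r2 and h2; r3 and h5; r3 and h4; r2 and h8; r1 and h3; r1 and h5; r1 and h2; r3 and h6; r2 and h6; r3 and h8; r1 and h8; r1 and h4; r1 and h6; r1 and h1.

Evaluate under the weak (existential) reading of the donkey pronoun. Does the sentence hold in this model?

"it" takes "a horse" as antecedent — a donkey pronoun bound across the clause boundary.
Weak reading: every rancher r with some owns-horse has at least one owns-horse h such that rides(r,h).
Per rancher: r1:✓  r2:✗  r3:✓
r2 has no witness among its owns-horses.

False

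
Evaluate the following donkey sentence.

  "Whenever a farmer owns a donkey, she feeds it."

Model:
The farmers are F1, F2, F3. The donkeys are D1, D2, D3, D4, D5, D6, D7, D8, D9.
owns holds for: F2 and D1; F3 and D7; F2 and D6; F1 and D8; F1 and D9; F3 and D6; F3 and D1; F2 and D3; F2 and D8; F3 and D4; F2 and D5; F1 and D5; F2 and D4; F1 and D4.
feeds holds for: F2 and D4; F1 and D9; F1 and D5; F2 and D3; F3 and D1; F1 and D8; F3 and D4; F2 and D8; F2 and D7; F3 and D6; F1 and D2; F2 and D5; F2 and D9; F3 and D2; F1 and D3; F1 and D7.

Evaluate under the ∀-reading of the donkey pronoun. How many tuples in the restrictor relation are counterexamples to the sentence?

4

"it" takes "a donkey" as antecedent — a donkey pronoun bound across the clause boundary.
Strong reading: for every (f,d) with owns(f,d), feeds(f,d).
Restrictor pairs: (F1,D4) ✗  (F1,D5) ✓  (F1,D8) ✓  (F1,D9) ✓  (F2,D1) ✗  (F2,D3) ✓  (F2,D4) ✓  (F2,D5) ✓  (F2,D6) ✗  (F2,D8) ✓  (F3,D1) ✓  (F3,D4) ✓  (F3,D6) ✓  (F3,D7) ✗
Counterexamples (restrictor pairs failing the scope): 4.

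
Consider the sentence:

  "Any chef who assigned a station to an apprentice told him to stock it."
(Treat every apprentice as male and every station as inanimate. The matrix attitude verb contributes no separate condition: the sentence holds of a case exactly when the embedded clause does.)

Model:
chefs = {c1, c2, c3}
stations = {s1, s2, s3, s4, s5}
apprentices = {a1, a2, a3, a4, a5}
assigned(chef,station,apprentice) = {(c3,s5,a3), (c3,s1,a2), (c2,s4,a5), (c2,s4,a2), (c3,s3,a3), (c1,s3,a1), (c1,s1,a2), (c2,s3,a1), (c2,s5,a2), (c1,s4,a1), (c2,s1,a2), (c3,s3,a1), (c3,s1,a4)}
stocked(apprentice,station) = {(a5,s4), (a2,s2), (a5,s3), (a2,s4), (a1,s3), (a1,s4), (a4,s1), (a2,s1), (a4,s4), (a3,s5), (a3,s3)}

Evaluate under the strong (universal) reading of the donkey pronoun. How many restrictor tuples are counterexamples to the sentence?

"him" takes "an apprentice" as antecedent and "it" takes "a station"; both are donkey pronouns co-varying with the restrictor.
Strong reading: for every (c,s,a) with assigned(c,s,a), stocked(a,s).
Restrictor triples: (c1,s1,a2)→stocked(a2,s1) ✓  (c1,s3,a1)→stocked(a1,s3) ✓  (c1,s4,a1)→stocked(a1,s4) ✓  (c2,s1,a2)→stocked(a2,s1) ✓  (c2,s3,a1)→stocked(a1,s3) ✓  (c2,s4,a2)→stocked(a2,s4) ✓  (c2,s4,a5)→stocked(a5,s4) ✓  (c2,s5,a2)→stocked(a2,s5) ✗  (c3,s1,a2)→stocked(a2,s1) ✓  (c3,s1,a4)→stocked(a4,s1) ✓  (c3,s3,a1)→stocked(a1,s3) ✓  (c3,s3,a3)→stocked(a3,s3) ✓  (c3,s5,a3)→stocked(a3,s5) ✓
Counterexamples (restrictor triples failing the scope): 1.

1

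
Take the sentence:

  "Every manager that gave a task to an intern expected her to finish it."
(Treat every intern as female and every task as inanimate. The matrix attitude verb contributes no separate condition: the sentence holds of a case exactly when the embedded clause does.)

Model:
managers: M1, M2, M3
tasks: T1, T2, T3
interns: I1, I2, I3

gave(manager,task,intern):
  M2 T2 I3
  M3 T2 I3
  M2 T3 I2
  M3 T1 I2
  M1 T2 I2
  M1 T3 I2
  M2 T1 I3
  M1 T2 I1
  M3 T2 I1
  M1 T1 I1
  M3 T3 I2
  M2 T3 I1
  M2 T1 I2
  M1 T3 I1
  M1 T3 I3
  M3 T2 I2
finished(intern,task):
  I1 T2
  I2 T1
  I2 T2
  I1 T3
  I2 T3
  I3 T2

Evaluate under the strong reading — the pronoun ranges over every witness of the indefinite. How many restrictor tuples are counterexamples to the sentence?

"her" takes "an intern" as antecedent and "it" takes "a task"; both are donkey pronouns co-varying with the restrictor.
Strong reading: for every (m,t,i) with gave(m,t,i), finished(i,t).
Restrictor triples: (M1,T1,I1)→finished(I1,T1) ✗  (M1,T2,I1)→finished(I1,T2) ✓  (M1,T2,I2)→finished(I2,T2) ✓  (M1,T3,I1)→finished(I1,T3) ✓  (M1,T3,I2)→finished(I2,T3) ✓  (M1,T3,I3)→finished(I3,T3) ✗  (M2,T1,I2)→finished(I2,T1) ✓  (M2,T1,I3)→finished(I3,T1) ✗  (M2,T2,I3)→finished(I3,T2) ✓  (M2,T3,I1)→finished(I1,T3) ✓  (M2,T3,I2)→finished(I2,T3) ✓  (M3,T1,I2)→finished(I2,T1) ✓  (M3,T2,I1)→finished(I1,T2) ✓  (M3,T2,I2)→finished(I2,T2) ✓  (M3,T2,I3)→finished(I3,T2) ✓  (M3,T3,I2)→finished(I2,T3) ✓
Counterexamples (restrictor triples failing the scope): 3.

3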